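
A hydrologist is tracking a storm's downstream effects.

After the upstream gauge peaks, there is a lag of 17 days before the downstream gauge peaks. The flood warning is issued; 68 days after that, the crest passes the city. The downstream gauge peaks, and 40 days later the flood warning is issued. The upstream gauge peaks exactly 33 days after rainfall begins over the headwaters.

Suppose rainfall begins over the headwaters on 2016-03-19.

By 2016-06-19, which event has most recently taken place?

The flood warning is issued

Rainfall begins over the headwaters: Mar 19, 2016.
The upstream gauge peaks: Mar 19, 2016 + 33 days = Apr 21, 2016.
The downstream gauge peaks: Apr 21, 2016 + 17 days = May 8, 2016.
The flood warning is issued: May 8, 2016 + 40 days = Jun 17, 2016.
The crest passes the city: Jun 17, 2016 + 68 days = Aug 24, 2016.
Jun 19, 2016 falls between when the flood warning is issued (Jun 17, 2016) and when the crest passes the city (Aug 24, 2016).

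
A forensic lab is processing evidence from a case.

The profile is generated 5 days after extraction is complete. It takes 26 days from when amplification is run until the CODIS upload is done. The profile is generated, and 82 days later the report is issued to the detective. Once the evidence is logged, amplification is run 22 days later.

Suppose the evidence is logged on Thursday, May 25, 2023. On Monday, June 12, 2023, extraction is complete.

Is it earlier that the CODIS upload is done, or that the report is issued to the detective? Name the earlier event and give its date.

The CODIS upload is done — Wednesday, July 12, 2023

The evidence is logged: May 25, 2023.
Amplification is run: May 25, 2023 + 22 days = Jun 16, 2023.
The CODIS upload is done: Jun 16, 2023 + 26 days = Jul 12, 2023.
Extraction is complete: Jun 12, 2023.
The profile is generated: Jun 12, 2023 + 5 days = Jun 17, 2023.
The report is issued to the detective: Jun 17, 2023 + 82 days = Sep 7, 2023.
Comparing: the CODIS upload is done on Jul 12, 2023 vs the report is issued to the detective on Sep 7, 2023. Earlier: the CODIS upload is done.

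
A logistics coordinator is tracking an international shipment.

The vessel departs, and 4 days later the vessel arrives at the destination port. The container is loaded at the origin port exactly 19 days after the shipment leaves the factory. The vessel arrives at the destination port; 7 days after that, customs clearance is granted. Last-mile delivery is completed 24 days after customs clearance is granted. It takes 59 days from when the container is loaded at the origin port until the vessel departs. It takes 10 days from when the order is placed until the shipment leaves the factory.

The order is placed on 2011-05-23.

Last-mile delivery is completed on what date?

2011-09-23

The order is placed: May 23, 2011.
The shipment leaves the factory: May 23, 2011 + 10 days = Jun 2, 2011.
The container is loaded at the origin port: Jun 2, 2011 + 19 days = Jun 21, 2011.
The vessel departs: Jun 21, 2011 + 59 days = Aug 19, 2011.
The vessel arrives at the destination port: Aug 19, 2011 + 4 days = Aug 23, 2011.
Customs clearance is granted: Aug 23, 2011 + 7 days = Aug 30, 2011.
Last-mile delivery is completed: Aug 30, 2011 + 24 days = Sep 23, 2011.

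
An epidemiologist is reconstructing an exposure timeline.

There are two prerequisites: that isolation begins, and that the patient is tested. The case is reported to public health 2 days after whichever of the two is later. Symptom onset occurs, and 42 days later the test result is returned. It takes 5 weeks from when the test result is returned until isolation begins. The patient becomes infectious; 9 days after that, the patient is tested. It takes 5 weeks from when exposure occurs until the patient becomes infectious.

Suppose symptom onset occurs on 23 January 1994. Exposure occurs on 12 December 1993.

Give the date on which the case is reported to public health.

Symptom onset occurs: Jan 23, 1994.
The test result is returned: Jan 23, 1994 + 42 days = Mar 6, 1994.
Isolation begins: Mar 6, 1994 + 5 weeks = Apr 10, 1994.
Exposure occurs: Dec 12, 1993.
The patient becomes infectious: Dec 12, 1993 + 5 weeks = Jan 16, 1994.
The patient is tested: Jan 16, 1994 + 9 days = Jan 25, 1994.
Both prerequisites met — isolation begins (Apr 10, 1994), the patient is tested (Jan 25, 1994); the later is Apr 10, 1994.
The case is reported to public health: Apr 10, 1994 + 2 days = Apr 12, 1994.

12 April 1994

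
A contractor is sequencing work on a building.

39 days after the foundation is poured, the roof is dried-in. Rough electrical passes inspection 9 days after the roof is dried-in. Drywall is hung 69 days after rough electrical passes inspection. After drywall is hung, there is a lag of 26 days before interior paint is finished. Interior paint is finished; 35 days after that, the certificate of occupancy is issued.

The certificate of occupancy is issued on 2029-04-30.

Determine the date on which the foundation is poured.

The certificate of occupancy is issued: Apr 30, 2029.
Interior paint is finished: Apr 30, 2029 − 35 days = Mar 26, 2029.
Drywall is hung: Mar 26, 2029 − 26 days = Feb 28, 2029.
Rough electrical passes inspection: Feb 28, 2029 − 69 days = Dec 21, 2028.
The roof is dried-in: Dec 21, 2028 − 9 days = Dec 12, 2028.
The foundation is poured: Dec 12, 2028 − 39 days = Nov 3, 2028.

2028-11-03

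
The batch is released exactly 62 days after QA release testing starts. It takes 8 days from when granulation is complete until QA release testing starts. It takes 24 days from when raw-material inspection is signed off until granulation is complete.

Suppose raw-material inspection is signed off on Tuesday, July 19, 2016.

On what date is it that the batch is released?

Friday, October 21, 2016

Raw-material inspection is signed off: Jul 19, 2016.
Granulation is complete: Jul 19, 2016 + 24 days = Aug 12, 2016.
QA release testing starts: Aug 12, 2016 + 8 days = Aug 20, 2016.
The batch is released: Aug 20, 2016 + 62 days = Oct 21, 2016.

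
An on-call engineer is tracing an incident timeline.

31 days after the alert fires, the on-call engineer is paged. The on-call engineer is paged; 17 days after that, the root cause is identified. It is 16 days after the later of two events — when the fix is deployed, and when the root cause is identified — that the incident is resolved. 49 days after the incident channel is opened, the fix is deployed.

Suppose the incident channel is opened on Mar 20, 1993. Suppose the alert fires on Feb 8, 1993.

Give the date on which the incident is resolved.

The incident channel is opened: Mar 20, 1993.
The fix is deployed: Mar 20, 1993 + 49 days = May 8, 1993.
The alert fires: Feb 8, 1993.
The on-call engineer is paged: Feb 8, 1993 + 31 days = Mar 11, 1993.
The root cause is identified: Mar 11, 1993 + 17 days = Mar 28, 1993.
Both prerequisites met — the fix is deployed (May 8, 1993), the root cause is identified (Mar 28, 1993); the later is May 8, 1993.
The incident is resolved: May 8, 1993 + 16 days = May 24, 1993.

May 24, 1993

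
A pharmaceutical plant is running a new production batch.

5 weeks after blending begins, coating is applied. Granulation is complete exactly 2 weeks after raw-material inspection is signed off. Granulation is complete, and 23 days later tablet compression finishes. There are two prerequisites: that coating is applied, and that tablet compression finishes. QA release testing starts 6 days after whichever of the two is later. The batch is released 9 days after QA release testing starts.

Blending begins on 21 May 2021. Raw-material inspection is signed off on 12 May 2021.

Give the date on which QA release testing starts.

Blending begins: May 21, 2021.
Coating is applied: May 21, 2021 + 5 weeks = Jun 25, 2021.
Raw-material inspection is signed off: May 12, 2021.
Granulation is complete: May 12, 2021 + 2 weeks = May 26, 2021.
Tablet compression finishes: May 26, 2021 + 23 days = Jun 18, 2021.
Both prerequisites met — coating is applied (Jun 25, 2021), tablet compression finishes (Jun 18, 2021); the later is Jun 25, 2021.
QA release testing starts: Jun 25, 2021 + 6 days = Jul 1, 2021.

1 July 2021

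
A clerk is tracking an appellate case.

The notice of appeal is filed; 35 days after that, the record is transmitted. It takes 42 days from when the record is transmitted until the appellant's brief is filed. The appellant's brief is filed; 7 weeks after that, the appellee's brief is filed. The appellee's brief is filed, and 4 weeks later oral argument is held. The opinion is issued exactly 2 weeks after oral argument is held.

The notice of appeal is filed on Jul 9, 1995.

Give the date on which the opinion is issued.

The notice of appeal is filed: Jul 9, 1995.
The record is transmitted: Jul 9, 1995 + 35 days = Aug 13, 1995.
The appellant's brief is filed: Aug 13, 1995 + 42 days = Sep 24, 1995.
The appellee's brief is filed: Sep 24, 1995 + 7 weeks = Nov 12, 1995.
Oral argument is held: Nov 12, 1995 + 4 weeks = Dec 10, 1995.
The opinion is issued: Dec 10, 1995 + 2 weeks = Dec 24, 1995.

Dec 24, 1995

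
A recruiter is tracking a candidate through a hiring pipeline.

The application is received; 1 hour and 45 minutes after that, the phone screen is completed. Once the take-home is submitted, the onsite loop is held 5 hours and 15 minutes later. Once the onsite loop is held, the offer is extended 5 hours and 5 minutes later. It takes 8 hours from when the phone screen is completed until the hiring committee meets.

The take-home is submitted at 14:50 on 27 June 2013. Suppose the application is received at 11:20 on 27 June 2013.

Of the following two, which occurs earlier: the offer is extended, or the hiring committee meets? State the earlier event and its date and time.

The hiring committee meets — 21:05 on 27 June 2013

The take-home is submitted: 14:50 Jun 27, 2013.
The onsite loop is held: 14:50 Jun 27, 2013 + 5h15m = 20:05 Jun 27, 2013.
The offer is extended: 20:05 Jun 27, 2013 + 5h05m = 01:10 Jun 28, 2013.
The application is received: 11:20 Jun 27, 2013.
The phone screen is completed: 11:20 Jun 27, 2013 + 1h45m = 13:05 Jun 27, 2013.
The hiring committee meets: 13:05 Jun 27, 2013 + 8h = 21:05 Jun 27, 2013.
Comparing: the offer is extended at 01:10 Jun 28, 2013 vs the hiring committee meets at 21:05 Jun 27, 2013. Earlier: the hiring committee meets.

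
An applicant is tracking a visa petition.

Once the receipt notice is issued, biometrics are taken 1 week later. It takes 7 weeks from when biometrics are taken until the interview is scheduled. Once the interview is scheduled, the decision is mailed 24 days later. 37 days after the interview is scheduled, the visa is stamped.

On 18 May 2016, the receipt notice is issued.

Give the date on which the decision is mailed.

6 August 2016

The receipt notice is issued: May 18, 2016.
Biometrics are taken: May 18, 2016 + 1 week = May 25, 2016.
The interview is scheduled: May 25, 2016 + 7 weeks = Jul 13, 2016.
The decision is mailed: Jul 13, 2016 + 24 days = Aug 6, 2016.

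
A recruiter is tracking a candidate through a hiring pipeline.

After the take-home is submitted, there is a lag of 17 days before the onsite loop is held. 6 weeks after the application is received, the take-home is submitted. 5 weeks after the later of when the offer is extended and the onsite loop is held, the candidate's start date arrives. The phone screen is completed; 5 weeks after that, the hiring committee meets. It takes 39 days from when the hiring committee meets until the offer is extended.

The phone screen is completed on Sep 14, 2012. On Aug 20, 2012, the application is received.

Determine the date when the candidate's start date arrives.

Jan 1, 2013

The phone screen is completed: Sep 14, 2012.
The hiring committee meets: Sep 14, 2012 + 5 weeks = Oct 19, 2012.
The offer is extended: Oct 19, 2012 + 39 days = Nov 27, 2012.
The application is received: Aug 20, 2012.
The take-home is submitted: Aug 20, 2012 + 6 weeks = Oct 1, 2012.
The onsite loop is held: Oct 1, 2012 + 17 days = Oct 18, 2012.
Both prerequisites met — the offer is extended (Nov 27, 2012), the onsite loop is held (Oct 18, 2012); the later is Nov 27, 2012.
The candidate's start date arrives: Nov 27, 2012 + 5 weeks = Jan 1, 2013.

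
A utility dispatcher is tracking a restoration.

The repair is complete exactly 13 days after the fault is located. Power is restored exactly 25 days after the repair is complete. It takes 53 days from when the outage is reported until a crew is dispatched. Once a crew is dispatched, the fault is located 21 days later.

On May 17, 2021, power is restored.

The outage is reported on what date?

Power is restored: May 17, 2021.
The repair is complete: May 17, 2021 − 25 days = Apr 22, 2021.
The fault is located: Apr 22, 2021 − 13 days = Apr 9, 2021.
A crew is dispatched: Apr 9, 2021 − 21 days = Mar 19, 2021.
The outage is reported: Mar 19, 2021 − 53 days = Jan 25, 2021.

Jan 25, 2021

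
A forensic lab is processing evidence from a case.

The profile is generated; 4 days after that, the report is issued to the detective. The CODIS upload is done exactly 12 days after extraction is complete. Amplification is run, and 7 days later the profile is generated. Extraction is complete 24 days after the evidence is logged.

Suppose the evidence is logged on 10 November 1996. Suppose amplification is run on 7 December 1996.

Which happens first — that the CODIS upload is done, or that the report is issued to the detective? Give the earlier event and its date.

The evidence is logged: Nov 10, 1996.
Extraction is complete: Nov 10, 1996 + 24 days = Dec 4, 1996.
The CODIS upload is done: Dec 4, 1996 + 12 days = Dec 16, 1996.
Amplification is run: Dec 7, 1996.
The profile is generated: Dec 7, 1996 + 7 days = Dec 14, 1996.
The report is issued to the detective: Dec 14, 1996 + 4 days = Dec 18, 1996.
Comparing: the CODIS upload is done on Dec 16, 1996 vs the report is issued to the detective on Dec 18, 1996. Earlier: the CODIS upload is done.

The CODIS upload is done — 16 December 1996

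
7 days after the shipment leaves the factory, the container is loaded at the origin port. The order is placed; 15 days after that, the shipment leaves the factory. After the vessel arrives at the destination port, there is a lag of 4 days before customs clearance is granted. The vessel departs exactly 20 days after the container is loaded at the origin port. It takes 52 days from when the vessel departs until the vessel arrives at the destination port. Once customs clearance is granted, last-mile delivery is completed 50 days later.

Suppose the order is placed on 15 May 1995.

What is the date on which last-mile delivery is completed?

10 October 1995

The order is placed: May 15, 1995.
The shipment leaves the factory: May 15, 1995 + 15 days = May 30, 1995.
The container is loaded at the origin port: May 30, 1995 + 7 days = Jun 6, 1995.
The vessel departs: Jun 6, 1995 + 20 days = Jun 26, 1995.
The vessel arrives at the destination port: Jun 26, 1995 + 52 days = Aug 17, 1995.
Customs clearance is granted: Aug 17, 1995 + 4 days = Aug 21, 1995.
Last-mile delivery is completed: Aug 21, 1995 + 50 days = Oct 10, 1995.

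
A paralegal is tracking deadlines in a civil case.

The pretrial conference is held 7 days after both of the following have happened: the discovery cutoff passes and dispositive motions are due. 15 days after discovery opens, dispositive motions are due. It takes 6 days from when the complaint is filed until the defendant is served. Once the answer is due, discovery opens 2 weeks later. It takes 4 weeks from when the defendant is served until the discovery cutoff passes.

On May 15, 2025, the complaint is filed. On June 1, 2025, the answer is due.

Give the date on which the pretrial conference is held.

July 7, 2025

The complaint is filed: May 15, 2025.
The defendant is served: May 15, 2025 + 6 days = May 21, 2025.
The discovery cutoff passes: May 21, 2025 + 4 weeks = Jun 18, 2025.
The answer is due: Jun 1, 2025.
Discovery opens: Jun 1, 2025 + 2 weeks = Jun 15, 2025.
Dispositive motions are due: Jun 15, 2025 + 15 days = Jun 30, 2025.
Both prerequisites met — the discovery cutoff passes (Jun 18, 2025), dispositive motions are due (Jun 30, 2025); the later is Jun 30, 2025.
The pretrial conference is held: Jun 30, 2025 + 7 days = Jul 7, 2025.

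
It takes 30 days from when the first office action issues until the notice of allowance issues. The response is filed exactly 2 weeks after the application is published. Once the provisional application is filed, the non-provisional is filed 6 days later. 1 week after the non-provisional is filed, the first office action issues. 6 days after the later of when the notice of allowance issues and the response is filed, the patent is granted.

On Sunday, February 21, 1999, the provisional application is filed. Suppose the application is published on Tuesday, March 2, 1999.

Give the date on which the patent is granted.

The provisional application is filed: Feb 21, 1999.
The non-provisional is filed: Feb 21, 1999 + 6 days = Feb 27, 1999.
The first office action issues: Feb 27, 1999 + 1 week = Mar 6, 1999.
The notice of allowance issues: Mar 6, 1999 + 30 days = Apr 5, 1999.
The application is published: Mar 2, 1999.
The response is filed: Mar 2, 1999 + 2 weeks = Mar 16, 1999.
Both prerequisites met — the notice of allowance issues (Apr 5, 1999), the response is filed (Mar 16, 1999); the later is Apr 5, 1999.
The patent is granted: Apr 5, 1999 + 6 days = Apr 11, 1999.

Sunday, April 11, 1999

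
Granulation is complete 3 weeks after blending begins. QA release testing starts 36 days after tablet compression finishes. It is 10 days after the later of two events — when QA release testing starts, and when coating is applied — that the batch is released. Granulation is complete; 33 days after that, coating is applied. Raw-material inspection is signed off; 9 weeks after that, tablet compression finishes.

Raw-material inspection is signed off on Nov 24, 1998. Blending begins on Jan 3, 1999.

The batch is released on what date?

Raw-material inspection is signed off: Nov 24, 1998.
Tablet compression finishes: Nov 24, 1998 + 9 weeks = Jan 26, 1999.
QA release testing starts: Jan 26, 1999 + 36 days = Mar 3, 1999.
Blending begins: Jan 3, 1999.
Granulation is complete: Jan 3, 1999 + 3 weeks = Jan 24, 1999.
Coating is applied: Jan 24, 1999 + 33 days = Feb 26, 1999.
Both prerequisites met — QA release testing starts (Mar 3, 1999), coating is applied (Feb 26, 1999); the later is Mar 3, 1999.
The batch is released: Mar 3, 1999 + 10 days = Mar 13, 1999.

Mar 13, 1999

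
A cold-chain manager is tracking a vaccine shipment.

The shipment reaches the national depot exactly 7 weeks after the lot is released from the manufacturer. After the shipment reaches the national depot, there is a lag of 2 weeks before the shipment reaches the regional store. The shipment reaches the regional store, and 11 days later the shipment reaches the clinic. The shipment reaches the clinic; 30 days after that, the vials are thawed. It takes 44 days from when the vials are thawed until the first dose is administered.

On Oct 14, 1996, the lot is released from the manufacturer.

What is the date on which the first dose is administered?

Mar 11, 1997

The lot is released from the manufacturer: Oct 14, 1996.
The shipment reaches the national depot: Oct 14, 1996 + 7 weeks = Dec 2, 1996.
The shipment reaches the regional store: Dec 2, 1996 + 2 weeks = Dec 16, 1996.
The shipment reaches the clinic: Dec 16, 1996 + 11 days = Dec 27, 1996.
The vials are thawed: Dec 27, 1996 + 30 days = Jan 26, 1997.
The first dose is administered: Jan 26, 1997 + 44 days = Mar 11, 1997.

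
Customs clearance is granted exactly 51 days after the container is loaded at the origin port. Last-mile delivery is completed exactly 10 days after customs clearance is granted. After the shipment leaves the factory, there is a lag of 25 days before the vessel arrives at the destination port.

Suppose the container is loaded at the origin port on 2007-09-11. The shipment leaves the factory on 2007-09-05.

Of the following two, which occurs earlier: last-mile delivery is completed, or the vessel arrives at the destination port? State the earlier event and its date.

The vessel arrives at the destination port — 2007-09-30

The container is loaded at the origin port: Sep 11, 2007.
Customs clearance is granted: Sep 11, 2007 + 51 days = Nov 1, 2007.
Last-mile delivery is completed: Nov 1, 2007 + 10 days = Nov 11, 2007.
The shipment leaves the factory: Sep 5, 2007.
The vessel arrives at the destination port: Sep 5, 2007 + 25 days = Sep 30, 2007.
Comparing: last-mile delivery is completed on Nov 11, 2007 vs the vessel arrives at the destination port on Sep 30, 2007. Earlier: the vessel arrives at the destination port.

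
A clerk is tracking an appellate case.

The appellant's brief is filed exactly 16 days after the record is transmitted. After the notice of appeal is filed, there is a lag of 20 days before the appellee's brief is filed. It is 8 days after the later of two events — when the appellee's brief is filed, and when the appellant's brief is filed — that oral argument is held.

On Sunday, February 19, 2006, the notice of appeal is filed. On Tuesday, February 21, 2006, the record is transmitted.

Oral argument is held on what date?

Sunday, March 19, 2006

The notice of appeal is filed: Feb 19, 2006.
The appellee's brief is filed: Feb 19, 2006 + 20 days = Mar 11, 2006.
The record is transmitted: Feb 21, 2006.
The appellant's brief is filed: Feb 21, 2006 + 16 days = Mar 9, 2006.
Both prerequisites met — the appellee's brief is filed (Mar 11, 2006), the appellant's brief is filed (Mar 9, 2006); the later is Mar 11, 2006.
Oral argument is held: Mar 11, 2006 + 8 days = Mar 19, 2006.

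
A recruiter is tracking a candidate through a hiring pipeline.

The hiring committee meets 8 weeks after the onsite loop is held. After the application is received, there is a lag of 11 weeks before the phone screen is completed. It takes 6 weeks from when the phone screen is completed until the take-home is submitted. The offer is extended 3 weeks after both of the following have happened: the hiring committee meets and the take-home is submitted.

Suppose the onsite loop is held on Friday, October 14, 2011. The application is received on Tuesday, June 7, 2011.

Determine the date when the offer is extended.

Friday, December 30, 2011

The onsite loop is held: Oct 14, 2011.
The hiring committee meets: Oct 14, 2011 + 8 weeks = Dec 9, 2011.
The application is received: Jun 7, 2011.
The phone screen is completed: Jun 7, 2011 + 11 weeks = Aug 23, 2011.
The take-home is submitted: Aug 23, 2011 + 6 weeks = Oct 4, 2011.
Both prerequisites met — the hiring committee meets (Dec 9, 2011), the take-home is submitted (Oct 4, 2011); the later is Dec 9, 2011.
The offer is extended: Dec 9, 2011 + 3 weeks = Dec 30, 2011.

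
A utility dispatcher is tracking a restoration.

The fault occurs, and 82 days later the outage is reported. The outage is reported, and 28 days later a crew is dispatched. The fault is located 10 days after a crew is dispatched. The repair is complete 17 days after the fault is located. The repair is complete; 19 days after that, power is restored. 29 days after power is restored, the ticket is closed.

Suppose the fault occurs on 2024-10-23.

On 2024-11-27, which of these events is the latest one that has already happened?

The fault occurs: Oct 23, 2024.
The outage is reported: Oct 23, 2024 + 82 days = Jan 13, 2025.
A crew is dispatched: Jan 13, 2025 + 28 days = Feb 10, 2025.
The fault is located: Feb 10, 2025 + 10 days = Feb 20, 2025.
The repair is complete: Feb 20, 2025 + 17 days = Mar 9, 2025.
Power is restored: Mar 9, 2025 + 19 days = Mar 28, 2025.
The ticket is closed: Mar 28, 2025 + 29 days = Apr 26, 2025.
Nov 27, 2024 falls between when the fault occurs (Oct 23, 2024) and when the outage is reported (Jan 13, 2025).

The fault occurs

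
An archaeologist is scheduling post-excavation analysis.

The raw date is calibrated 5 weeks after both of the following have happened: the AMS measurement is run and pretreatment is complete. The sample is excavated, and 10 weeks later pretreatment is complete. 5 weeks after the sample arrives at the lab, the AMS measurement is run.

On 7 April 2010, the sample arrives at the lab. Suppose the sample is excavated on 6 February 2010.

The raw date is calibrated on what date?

16 June 2010

The sample arrives at the lab: Apr 7, 2010.
The AMS measurement is run: Apr 7, 2010 + 5 weeks = May 12, 2010.
The sample is excavated: Feb 6, 2010.
Pretreatment is complete: Feb 6, 2010 + 10 weeks = Apr 17, 2010.
Both prerequisites met — the AMS measurement is run (May 12, 2010), pretreatment is complete (Apr 17, 2010); the later is May 12, 2010.
The raw date is calibrated: May 12, 2010 + 5 weeks = Jun 16, 2010.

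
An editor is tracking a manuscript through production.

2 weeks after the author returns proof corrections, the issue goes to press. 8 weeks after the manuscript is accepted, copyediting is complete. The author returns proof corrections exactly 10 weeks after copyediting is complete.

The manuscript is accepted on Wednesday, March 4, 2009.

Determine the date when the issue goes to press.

Wednesday, July 22, 2009

The manuscript is accepted: Mar 4, 2009.
Copyediting is complete: Mar 4, 2009 + 8 weeks = Apr 29, 2009.
The author returns proof corrections: Apr 29, 2009 + 10 weeks = Jul 8, 2009.
The issue goes to press: Jul 8, 2009 + 2 weeks = Jul 22, 2009.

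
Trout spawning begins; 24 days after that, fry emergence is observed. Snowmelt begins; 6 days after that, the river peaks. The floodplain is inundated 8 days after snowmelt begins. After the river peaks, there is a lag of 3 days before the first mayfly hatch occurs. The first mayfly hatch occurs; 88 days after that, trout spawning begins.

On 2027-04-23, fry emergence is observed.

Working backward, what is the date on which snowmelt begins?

2026-12-23

Fry emergence is observed: Apr 23, 2027.
Trout spawning begins: Apr 23, 2027 − 24 days = Mar 30, 2027.
The first mayfly hatch occurs: Mar 30, 2027 − 88 days = Jan 1, 2027.
The river peaks: Jan 1, 2027 − 3 days = Dec 29, 2026.
Snowmelt begins: Dec 29, 2026 − 6 days = Dec 23, 2026.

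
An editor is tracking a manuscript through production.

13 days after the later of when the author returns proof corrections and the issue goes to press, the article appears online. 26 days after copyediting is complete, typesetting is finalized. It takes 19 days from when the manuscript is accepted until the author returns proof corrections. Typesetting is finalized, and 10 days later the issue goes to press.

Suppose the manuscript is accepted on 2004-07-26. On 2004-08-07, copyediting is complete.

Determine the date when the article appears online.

The manuscript is accepted: Jul 26, 2004.
The author returns proof corrections: Jul 26, 2004 + 19 days = Aug 14, 2004.
Copyediting is complete: Aug 7, 2004.
Typesetting is finalized: Aug 7, 2004 + 26 days = Sep 2, 2004.
The issue goes to press: Sep 2, 2004 + 10 days = Sep 12, 2004.
Both prerequisites met — the author returns proof corrections (Aug 14, 2004), the issue goes to press (Sep 12, 2004); the later is Sep 12, 2004.
The article appears online: Sep 12, 2004 + 13 days = Sep 25, 2004.

2004-09-25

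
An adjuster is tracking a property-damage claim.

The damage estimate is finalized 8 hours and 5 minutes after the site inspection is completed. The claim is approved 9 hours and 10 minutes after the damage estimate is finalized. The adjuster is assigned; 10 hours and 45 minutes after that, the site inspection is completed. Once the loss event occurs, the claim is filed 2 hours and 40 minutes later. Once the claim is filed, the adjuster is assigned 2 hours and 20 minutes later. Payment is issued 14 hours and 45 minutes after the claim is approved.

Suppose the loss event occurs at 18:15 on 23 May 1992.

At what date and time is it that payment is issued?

18:00 on 25 May 1992

The loss event occurs: 18:15 May 23, 1992.
The claim is filed: 18:15 May 23, 1992 + 2h40m = 20:55 May 23, 1992.
The adjuster is assigned: 20:55 May 23, 1992 + 2h20m = 23:15 May 23, 1992.
The site inspection is completed: 23:15 May 23, 1992 + 10h45m = 10:00 May 24, 1992.
The damage estimate is finalized: 10:00 May 24, 1992 + 8h05m = 18:05 May 24, 1992.
The claim is approved: 18:05 May 24, 1992 + 9h10m = 03:15 May 25, 1992.
Payment is issued: 03:15 May 25, 1992 + 14h45m = 18:00 May 25, 1992.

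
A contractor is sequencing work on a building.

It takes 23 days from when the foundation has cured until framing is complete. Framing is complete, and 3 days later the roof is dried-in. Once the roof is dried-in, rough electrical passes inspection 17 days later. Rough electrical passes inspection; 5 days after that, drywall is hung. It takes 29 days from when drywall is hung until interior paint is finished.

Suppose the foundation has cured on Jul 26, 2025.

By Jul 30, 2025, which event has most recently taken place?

The foundation has cured: Jul 26, 2025.
Framing is complete: Jul 26, 2025 + 23 days = Aug 18, 2025.
The roof is dried-in: Aug 18, 2025 + 3 days = Aug 21, 2025.
Rough electrical passes inspection: Aug 21, 2025 + 17 days = Sep 7, 2025.
Drywall is hung: Sep 7, 2025 + 5 days = Sep 12, 2025.
Interior paint is finished: Sep 12, 2025 + 29 days = Oct 11, 2025.
Jul 30, 2025 falls between when the foundation has cured (Jul 26, 2025) and when framing is complete (Aug 18, 2025).

The foundation has cured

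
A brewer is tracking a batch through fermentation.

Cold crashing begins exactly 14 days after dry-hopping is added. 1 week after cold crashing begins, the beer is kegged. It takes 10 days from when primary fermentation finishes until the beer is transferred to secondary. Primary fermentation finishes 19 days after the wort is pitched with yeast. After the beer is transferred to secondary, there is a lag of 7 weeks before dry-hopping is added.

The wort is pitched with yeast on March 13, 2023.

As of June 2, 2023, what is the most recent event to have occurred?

Dry-hopping is added

The wort is pitched with yeast: Mar 13, 2023.
Primary fermentation finishes: Mar 13, 2023 + 19 days = Apr 1, 2023.
The beer is transferred to secondary: Apr 1, 2023 + 10 days = Apr 11, 2023.
Dry-hopping is added: Apr 11, 2023 + 7 weeks = May 30, 2023.
Cold crashing begins: May 30, 2023 + 14 days = Jun 13, 2023.
The beer is kegged: Jun 13, 2023 + 1 week = Jun 20, 2023.
Jun 2, 2023 falls between when dry-hopping is added (May 30, 2023) and when cold crashing begins (Jun 13, 2023).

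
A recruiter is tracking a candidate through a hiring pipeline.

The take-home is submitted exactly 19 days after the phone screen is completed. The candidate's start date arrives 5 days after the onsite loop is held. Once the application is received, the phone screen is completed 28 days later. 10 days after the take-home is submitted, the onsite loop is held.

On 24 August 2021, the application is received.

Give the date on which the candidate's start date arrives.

The application is received: Aug 24, 2021.
The phone screen is completed: Aug 24, 2021 + 28 days = Sep 21, 2021.
The take-home is submitted: Sep 21, 2021 + 19 days = Oct 10, 2021.
The onsite loop is held: Oct 10, 2021 + 10 days = Oct 20, 2021.
The candidate's start date arrives: Oct 20, 2021 + 5 days = Oct 25, 2021.

25 October 2021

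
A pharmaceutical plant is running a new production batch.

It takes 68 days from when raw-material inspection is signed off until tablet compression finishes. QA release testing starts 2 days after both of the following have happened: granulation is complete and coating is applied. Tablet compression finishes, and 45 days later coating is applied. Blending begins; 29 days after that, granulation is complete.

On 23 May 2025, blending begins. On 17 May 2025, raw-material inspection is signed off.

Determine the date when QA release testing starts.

Blending begins: May 23, 2025.
Granulation is complete: May 23, 2025 + 29 days = Jun 21, 2025.
Raw-material inspection is signed off: May 17, 2025.
Tablet compression finishes: May 17, 2025 + 68 days = Jul 24, 2025.
Coating is applied: Jul 24, 2025 + 45 days = Sep 7, 2025.
Both prerequisites met — granulation is complete (Jun 21, 2025), coating is applied (Sep 7, 2025); the later is Sep 7, 2025.
QA release testing starts: Sep 7, 2025 + 2 days = Sep 9, 2025.

9 September 2025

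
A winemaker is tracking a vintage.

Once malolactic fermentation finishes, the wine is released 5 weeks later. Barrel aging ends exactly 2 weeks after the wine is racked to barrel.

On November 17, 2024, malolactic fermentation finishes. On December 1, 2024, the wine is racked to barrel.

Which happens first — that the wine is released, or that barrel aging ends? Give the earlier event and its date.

Malolactic fermentation finishes: Nov 17, 2024.
The wine is released: Nov 17, 2024 + 5 weeks = Dec 22, 2024.
The wine is racked to barrel: Dec 1, 2024.
Barrel aging ends: Dec 1, 2024 + 2 weeks = Dec 15, 2024.
Comparing: the wine is released on Dec 22, 2024 vs barrel aging ends on Dec 15, 2024. Earlier: barrel aging ends.

Barrel aging ends — December 15, 2024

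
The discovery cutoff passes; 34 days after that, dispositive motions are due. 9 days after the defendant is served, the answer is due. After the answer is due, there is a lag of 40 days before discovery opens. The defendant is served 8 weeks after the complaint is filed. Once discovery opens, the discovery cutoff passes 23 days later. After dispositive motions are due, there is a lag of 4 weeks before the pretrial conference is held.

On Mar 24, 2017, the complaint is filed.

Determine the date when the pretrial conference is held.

The complaint is filed: Mar 24, 2017.
The defendant is served: Mar 24, 2017 + 8 weeks = May 19, 2017.
The answer is due: May 19, 2017 + 9 days = May 28, 2017.
Discovery opens: May 28, 2017 + 40 days = Jul 7, 2017.
The discovery cutoff passes: Jul 7, 2017 + 23 days = Jul 30, 2017.
Dispositive motions are due: Jul 30, 2017 + 34 days = Sep 2, 2017.
The pretrial conference is held: Sep 2, 2017 + 4 weeks = Sep 30, 2017.

Sep 30, 2017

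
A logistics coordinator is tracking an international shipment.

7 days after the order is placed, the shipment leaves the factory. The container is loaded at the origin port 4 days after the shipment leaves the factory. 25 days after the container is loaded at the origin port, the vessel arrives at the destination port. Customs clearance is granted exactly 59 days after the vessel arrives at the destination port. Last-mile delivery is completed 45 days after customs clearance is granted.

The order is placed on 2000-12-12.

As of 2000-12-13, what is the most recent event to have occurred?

The order is placed: Dec 12, 2000.
The shipment leaves the factory: Dec 12, 2000 + 7 days = Dec 19, 2000.
The container is loaded at the origin port: Dec 19, 2000 + 4 days = Dec 23, 2000.
The vessel arrives at the destination port: Dec 23, 2000 + 25 days = Jan 17, 2001.
Customs clearance is granted: Jan 17, 2001 + 59 days = Mar 17, 2001.
Last-mile delivery is completed: Mar 17, 2001 + 45 days = May 1, 2001.
Dec 13, 2000 falls between when the order is placed (Dec 12, 2000) and when the shipment leaves the factory (Dec 19, 2000).

The order is placed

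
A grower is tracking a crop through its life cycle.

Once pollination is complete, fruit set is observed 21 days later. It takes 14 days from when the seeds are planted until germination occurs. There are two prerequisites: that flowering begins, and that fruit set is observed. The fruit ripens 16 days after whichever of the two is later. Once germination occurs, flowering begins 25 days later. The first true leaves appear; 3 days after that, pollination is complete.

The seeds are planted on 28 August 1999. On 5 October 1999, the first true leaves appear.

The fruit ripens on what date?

The seeds are planted: Aug 28, 1999.
Germination occurs: Aug 28, 1999 + 14 days = Sep 11, 1999.
Flowering begins: Sep 11, 1999 + 25 days = Oct 6, 1999.
The first true leaves appear: Oct 5, 1999.
Pollination is complete: Oct 5, 1999 + 3 days = Oct 8, 1999.
Fruit set is observed: Oct 8, 1999 + 21 days = Oct 29, 1999.
Both prerequisites met — flowering begins (Oct 6, 1999), fruit set is observed (Oct 29, 1999); the later is Oct 29, 1999.
The fruit ripens: Oct 29, 1999 + 16 days = Nov 14, 1999.

14 November 1999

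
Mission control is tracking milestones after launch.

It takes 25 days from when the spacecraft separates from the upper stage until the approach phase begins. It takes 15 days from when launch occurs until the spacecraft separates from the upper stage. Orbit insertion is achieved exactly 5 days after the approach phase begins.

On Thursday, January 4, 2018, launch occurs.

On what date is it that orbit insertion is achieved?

Sunday, February 18, 2018

Launch occurs: Jan 4, 2018.
The spacecraft separates from the upper stage: Jan 4, 2018 + 15 days = Jan 19, 2018.
The approach phase begins: Jan 19, 2018 + 25 days = Feb 13, 2018.
Orbit insertion is achieved: Feb 13, 2018 + 5 days = Feb 18, 2018.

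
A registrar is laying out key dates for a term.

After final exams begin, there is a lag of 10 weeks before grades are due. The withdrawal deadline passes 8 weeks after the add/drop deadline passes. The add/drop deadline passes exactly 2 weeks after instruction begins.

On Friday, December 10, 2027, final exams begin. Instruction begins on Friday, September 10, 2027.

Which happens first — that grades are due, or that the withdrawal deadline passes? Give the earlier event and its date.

Final exams begin: Dec 10, 2027.
Grades are due: Dec 10, 2027 + 10 weeks = Feb 18, 2028.
Instruction begins: Sep 10, 2027.
The add/drop deadline passes: Sep 10, 2027 + 2 weeks = Sep 24, 2027.
The withdrawal deadline passes: Sep 24, 2027 + 8 weeks = Nov 19, 2027.
Comparing: grades are due on Feb 18, 2028 vs the withdrawal deadline passes on Nov 19, 2027. Earlier: the withdrawal deadline passes.

The withdrawal deadline passes — Friday, November 19, 2027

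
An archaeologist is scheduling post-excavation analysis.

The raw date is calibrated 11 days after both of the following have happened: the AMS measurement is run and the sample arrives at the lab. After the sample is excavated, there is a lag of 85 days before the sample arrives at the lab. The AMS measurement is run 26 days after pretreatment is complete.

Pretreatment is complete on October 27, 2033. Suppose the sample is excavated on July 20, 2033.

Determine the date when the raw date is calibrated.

December 3, 2033

Pretreatment is complete: Oct 27, 2033.
The AMS measurement is run: Oct 27, 2033 + 26 days = Nov 22, 2033.
The sample is excavated: Jul 20, 2033.
The sample arrives at the lab: Jul 20, 2033 + 85 days = Oct 13, 2033.
Both prerequisites met — the AMS measurement is run (Nov 22, 2033), the sample arrives at the lab (Oct 13, 2033); the later is Nov 22, 2033.
The raw date is calibrated: Nov 22, 2033 + 11 days = Dec 3, 2033.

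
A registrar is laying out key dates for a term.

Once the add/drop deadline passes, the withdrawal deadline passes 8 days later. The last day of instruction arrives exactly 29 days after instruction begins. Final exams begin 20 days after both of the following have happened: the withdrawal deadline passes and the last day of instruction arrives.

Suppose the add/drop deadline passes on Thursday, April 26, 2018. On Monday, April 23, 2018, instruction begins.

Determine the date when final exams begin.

Monday, June 11, 2018

The add/drop deadline passes: Apr 26, 2018.
The withdrawal deadline passes: Apr 26, 2018 + 8 days = May 4, 2018.
Instruction begins: Apr 23, 2018.
The last day of instruction arrives: Apr 23, 2018 + 29 days = May 22, 2018.
Both prerequisites met — the withdrawal deadline passes (May 4, 2018), the last day of instruction arrives (May 22, 2018); the later is May 22, 2018.
Final exams begin: May 22, 2018 + 20 days = Jun 11, 2018.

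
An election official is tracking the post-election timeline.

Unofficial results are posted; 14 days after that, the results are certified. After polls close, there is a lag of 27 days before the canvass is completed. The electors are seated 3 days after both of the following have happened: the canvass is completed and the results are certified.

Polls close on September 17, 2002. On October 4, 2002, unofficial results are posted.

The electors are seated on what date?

Polls close: Sep 17, 2002.
The canvass is completed: Sep 17, 2002 + 27 days = Oct 14, 2002.
Unofficial results are posted: Oct 4, 2002.
The results are certified: Oct 4, 2002 + 14 days = Oct 18, 2002.
Both prerequisites met — the canvass is completed (Oct 14, 2002), the results are certified (Oct 18, 2002); the later is Oct 18, 2002.
The electors are seated: Oct 18, 2002 + 3 days = Oct 21, 2002.

October 21, 2002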